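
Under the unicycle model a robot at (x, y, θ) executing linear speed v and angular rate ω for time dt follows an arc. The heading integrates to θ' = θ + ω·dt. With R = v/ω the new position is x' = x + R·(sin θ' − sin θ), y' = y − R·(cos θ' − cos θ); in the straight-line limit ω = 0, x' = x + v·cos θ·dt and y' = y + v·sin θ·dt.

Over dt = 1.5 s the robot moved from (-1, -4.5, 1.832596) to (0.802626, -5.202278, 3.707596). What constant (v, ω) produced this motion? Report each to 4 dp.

v = -1.5000, ω = 1.2500

Δθ = 3.707596 − 1.832596 = 1.875000
ω = Δθ/dt = 1.875000/1.5 = 1.2500
R = Δx/(sin θ' − sin θ) = -1.2000
v = R·ω = -1.2000·1.2500 = -1.5000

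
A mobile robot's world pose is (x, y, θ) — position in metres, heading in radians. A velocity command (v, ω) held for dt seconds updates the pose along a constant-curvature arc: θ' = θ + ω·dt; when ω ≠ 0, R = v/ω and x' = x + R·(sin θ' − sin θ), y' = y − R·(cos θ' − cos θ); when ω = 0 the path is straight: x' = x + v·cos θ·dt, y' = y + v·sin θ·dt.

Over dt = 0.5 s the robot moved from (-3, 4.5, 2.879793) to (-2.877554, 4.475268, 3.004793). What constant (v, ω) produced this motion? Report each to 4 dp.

Δθ = 3.004793 − 2.879793 = 0.125000
ω = Δθ/dt = 0.125000/0.5 = 0.2500
R = Δx/(sin θ' − sin θ) = -1.0000
v = R·ω = -1.0000·0.2500 = -0.2500

v = -0.2500, ω = 0.2500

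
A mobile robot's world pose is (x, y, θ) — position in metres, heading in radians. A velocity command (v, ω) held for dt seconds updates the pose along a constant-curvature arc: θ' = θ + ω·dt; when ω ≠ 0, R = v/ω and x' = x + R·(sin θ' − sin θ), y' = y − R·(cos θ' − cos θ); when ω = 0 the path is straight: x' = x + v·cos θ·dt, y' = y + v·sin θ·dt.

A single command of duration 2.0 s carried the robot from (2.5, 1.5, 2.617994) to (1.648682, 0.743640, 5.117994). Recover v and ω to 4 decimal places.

Δθ = 5.117994 − 2.617994 = 2.500000
ω = Δθ/dt = 2.500000/2.0 = 1.2500
R = Δx/(sin θ' − sin θ) = 0.6000
v = R·ω = 0.6000·1.2500 = 0.7500

v = 0.7500, ω = 1.2500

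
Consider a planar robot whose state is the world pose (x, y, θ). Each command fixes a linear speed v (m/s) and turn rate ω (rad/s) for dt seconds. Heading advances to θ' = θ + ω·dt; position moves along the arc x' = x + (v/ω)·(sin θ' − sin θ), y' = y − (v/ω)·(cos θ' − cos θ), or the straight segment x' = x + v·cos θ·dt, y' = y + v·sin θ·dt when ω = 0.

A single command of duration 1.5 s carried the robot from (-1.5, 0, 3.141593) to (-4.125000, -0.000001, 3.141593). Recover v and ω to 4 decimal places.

v = 1.7500, ω = 0.0000

Δθ = 3.141593 − 3.141593 = 0.000000
ω = Δθ/dt = 0.000000/1.5 = 0.0000
ω = 0 → v = (Δx·cos θ + Δy·sin θ)/dt = 1.7500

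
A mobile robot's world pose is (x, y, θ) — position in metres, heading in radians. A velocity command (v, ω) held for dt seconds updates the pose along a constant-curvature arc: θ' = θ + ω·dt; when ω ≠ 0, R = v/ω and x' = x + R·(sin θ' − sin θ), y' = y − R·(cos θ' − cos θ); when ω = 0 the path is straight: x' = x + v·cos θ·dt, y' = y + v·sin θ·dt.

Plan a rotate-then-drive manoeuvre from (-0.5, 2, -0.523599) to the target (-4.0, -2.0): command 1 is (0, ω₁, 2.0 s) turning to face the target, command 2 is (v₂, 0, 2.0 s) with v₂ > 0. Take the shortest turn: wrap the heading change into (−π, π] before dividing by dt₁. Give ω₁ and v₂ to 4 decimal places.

heading to target = atan2(-2−2, -4−-0.5) = -2.2896
Δθ = wrap(-2.2896 − -0.5236) = -1.7660; ω₁ = Δθ/dt₁ = -0.8830
distance = √((-4−-0.5)² + (-2−2)²) = 5.3151; v₂ = distance/dt₂ = 2.6575

ω₁ = -0.8830, v₂ = 2.6575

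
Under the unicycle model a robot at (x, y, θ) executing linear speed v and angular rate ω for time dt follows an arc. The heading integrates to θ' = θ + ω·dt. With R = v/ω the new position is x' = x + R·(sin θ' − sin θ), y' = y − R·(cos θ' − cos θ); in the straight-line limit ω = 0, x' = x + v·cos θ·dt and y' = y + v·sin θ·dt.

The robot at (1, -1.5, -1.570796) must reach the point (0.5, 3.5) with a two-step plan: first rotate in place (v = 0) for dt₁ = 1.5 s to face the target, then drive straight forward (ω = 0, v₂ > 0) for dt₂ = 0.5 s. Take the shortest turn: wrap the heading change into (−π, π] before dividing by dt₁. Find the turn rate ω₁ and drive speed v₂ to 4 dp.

heading to target = atan2(3.5−-1.5, 0.5−1) = 1.6705
Δθ = wrap(1.6705 − -1.5708) = -3.0419; ω₁ = Δθ/dt₁ = -2.0279
distance = √((0.5−1)² + (3.5−-1.5)²) = 5.0249; v₂ = distance/dt₂ = 10.0499

ω₁ = -2.0279, v₂ = 10.0499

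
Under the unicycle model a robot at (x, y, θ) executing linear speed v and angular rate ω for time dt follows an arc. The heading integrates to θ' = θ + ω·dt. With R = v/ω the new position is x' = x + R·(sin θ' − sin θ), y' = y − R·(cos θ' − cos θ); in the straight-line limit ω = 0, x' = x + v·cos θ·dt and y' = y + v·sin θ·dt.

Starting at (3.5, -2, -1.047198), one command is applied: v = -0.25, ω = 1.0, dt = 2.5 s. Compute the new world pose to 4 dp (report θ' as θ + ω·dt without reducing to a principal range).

θ' = -1.0472 + 1.0·2.5 = 1.4528
R = v/ω = -0.25/1.0 = -0.2500
x' = 3.5 + -0.2500·(sin 1.4528 − sin -1.0472) = 3.0352
y' = -2 − -0.2500·(cos 1.4528 − cos -1.0472) = -2.0956

(3.0352, -2.0956, 1.4528)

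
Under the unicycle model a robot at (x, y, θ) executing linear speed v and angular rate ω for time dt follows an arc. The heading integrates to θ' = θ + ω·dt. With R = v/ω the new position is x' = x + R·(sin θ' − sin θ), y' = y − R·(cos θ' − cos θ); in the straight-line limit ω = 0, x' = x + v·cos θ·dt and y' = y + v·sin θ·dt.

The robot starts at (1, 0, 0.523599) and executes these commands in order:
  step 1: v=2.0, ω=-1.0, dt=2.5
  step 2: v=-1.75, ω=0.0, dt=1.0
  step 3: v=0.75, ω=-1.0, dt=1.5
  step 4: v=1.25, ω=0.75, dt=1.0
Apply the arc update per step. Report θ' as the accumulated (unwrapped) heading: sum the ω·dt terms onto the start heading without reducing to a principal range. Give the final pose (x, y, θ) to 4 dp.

step 1: θ'=-1.9764 (R=-2.0000) → pose (3.8377, -2.5212, -1.9764)
step 2: θ'=-1.9764 (straight) → pose (4.5282, -0.9132, -1.9764)
step 3: θ'=-3.4764 (R=-0.7500) → pose (3.5926, -1.3256, -3.4764)
step 4: θ'=-2.7264 (R=1.6667) → pose (2.3727, -1.3747, -2.7264)

(2.3727, -1.3747, -2.7264)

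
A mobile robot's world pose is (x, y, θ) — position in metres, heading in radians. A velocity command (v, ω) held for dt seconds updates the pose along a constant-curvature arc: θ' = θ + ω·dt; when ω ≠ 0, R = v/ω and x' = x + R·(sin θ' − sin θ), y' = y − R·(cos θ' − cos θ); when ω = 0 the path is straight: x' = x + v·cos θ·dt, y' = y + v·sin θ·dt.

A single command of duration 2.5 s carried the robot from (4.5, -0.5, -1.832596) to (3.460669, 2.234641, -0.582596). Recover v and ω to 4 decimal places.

v = -1.2500, ω = 0.5000

Δθ = -0.582596 − -1.832596 = 1.250000
ω = Δθ/dt = 1.250000/2.5 = 0.5000
R = −Δy/(cos θ' − cos θ) = -2.5000
v = R·ω = -2.5000·0.5000 = -1.2500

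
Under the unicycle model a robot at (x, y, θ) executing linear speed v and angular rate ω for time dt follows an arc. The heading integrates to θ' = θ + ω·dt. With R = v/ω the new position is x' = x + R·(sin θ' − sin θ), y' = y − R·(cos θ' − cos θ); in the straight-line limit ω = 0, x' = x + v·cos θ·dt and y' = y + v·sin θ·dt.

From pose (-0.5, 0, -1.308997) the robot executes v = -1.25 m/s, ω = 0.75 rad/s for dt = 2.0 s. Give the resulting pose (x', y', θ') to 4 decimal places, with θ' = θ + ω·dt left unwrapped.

(-2.4263, 1.2050, 0.1910)

θ' = -1.3090 + 0.75·2.0 = 0.1910
R = v/ω = -1.25/0.75 = -1.6667
x' = -0.5 + -1.6667·(sin 0.1910 − sin -1.3090) = -2.4263
y' = 0 − -1.6667·(cos 0.1910 − cos -1.3090) = 1.2050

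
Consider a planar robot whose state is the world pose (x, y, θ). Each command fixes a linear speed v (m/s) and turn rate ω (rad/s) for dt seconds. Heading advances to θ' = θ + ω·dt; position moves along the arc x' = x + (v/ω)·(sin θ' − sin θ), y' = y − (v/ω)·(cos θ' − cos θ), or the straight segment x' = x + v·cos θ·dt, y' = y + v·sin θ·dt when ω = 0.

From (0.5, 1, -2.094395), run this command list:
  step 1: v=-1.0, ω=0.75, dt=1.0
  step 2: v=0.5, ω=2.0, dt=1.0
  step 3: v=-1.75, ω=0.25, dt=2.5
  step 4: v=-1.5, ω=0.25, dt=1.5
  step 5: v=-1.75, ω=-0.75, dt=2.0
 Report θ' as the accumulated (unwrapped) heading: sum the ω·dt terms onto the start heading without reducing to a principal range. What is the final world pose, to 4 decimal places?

(-3.5918, -6.4497, 0.1556)

step 1: θ'=-1.3444 (R=-1.3333) → pose (0.6446, 1.9660, -1.3444)
step 2: θ'=0.6556 (R=0.2500) → pose (1.0406, 1.8239, 0.6556)
step 3: θ'=1.2806 (R=-7.0000) → pose (-1.3992, -1.7219, 1.2806)
step 4: θ'=1.6556 (R=-6.0000) → pose (-1.6285, -3.9470, 1.6556)
step 5: θ'=0.1556 (R=2.3333) → pose (-3.5918, -6.4497, 0.1556)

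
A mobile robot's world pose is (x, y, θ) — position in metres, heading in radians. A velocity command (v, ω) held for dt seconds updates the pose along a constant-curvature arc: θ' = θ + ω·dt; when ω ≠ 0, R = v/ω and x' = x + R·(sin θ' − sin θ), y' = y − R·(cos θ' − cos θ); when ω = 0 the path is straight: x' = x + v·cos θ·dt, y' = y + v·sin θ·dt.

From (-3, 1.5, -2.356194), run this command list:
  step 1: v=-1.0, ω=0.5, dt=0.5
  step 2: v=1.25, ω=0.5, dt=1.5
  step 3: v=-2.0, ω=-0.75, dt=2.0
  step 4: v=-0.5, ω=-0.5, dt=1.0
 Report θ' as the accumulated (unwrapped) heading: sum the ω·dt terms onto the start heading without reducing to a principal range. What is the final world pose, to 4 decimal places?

(-0.6373, 3.2302, -3.3562)

step 1: θ'=-2.1062 (R=-2.0000) → pose (-2.6941, 1.8938, -2.1062)
step 2: θ'=-1.3562 (R=2.5000) → pose (-2.9866, 0.0860, -1.3562)
step 3: θ'=-2.8562 (R=2.6667) → pose (-1.1318, 3.2127, -2.8562)
step 4: θ'=-3.3562 (R=1.0000) → pose (-0.6373, 3.2302, -3.3562)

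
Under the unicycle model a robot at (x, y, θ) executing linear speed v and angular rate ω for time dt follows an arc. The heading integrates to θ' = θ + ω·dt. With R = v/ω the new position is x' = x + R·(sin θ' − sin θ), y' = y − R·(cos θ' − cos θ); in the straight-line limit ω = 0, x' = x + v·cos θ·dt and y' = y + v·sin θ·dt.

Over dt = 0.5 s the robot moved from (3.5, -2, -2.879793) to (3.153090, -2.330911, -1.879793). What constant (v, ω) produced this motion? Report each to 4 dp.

Δθ = -1.879793 − -2.879793 = 1.000000
ω = Δθ/dt = 1.000000/0.5 = 2.0000
R = Δx/(sin θ' − sin θ) = 0.5000
v = R·ω = 0.5000·2.0000 = 1.0000

v = 1.0000, ω = 2.0000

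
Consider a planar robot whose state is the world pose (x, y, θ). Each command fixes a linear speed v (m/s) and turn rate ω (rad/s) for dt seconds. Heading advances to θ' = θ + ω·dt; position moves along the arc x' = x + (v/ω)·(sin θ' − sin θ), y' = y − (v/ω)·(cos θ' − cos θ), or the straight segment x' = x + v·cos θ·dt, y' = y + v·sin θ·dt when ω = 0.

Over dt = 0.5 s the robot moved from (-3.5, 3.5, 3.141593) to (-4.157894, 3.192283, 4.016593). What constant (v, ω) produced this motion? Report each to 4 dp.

v = 1.5000, ω = 1.7500

Δθ = 4.016593 − 3.141593 = 0.875000
ω = Δθ/dt = 0.875000/0.5 = 1.7500
R = Δx/(sin θ' − sin θ) = 0.8571
v = R·ω = 0.8571·1.7500 = 1.5000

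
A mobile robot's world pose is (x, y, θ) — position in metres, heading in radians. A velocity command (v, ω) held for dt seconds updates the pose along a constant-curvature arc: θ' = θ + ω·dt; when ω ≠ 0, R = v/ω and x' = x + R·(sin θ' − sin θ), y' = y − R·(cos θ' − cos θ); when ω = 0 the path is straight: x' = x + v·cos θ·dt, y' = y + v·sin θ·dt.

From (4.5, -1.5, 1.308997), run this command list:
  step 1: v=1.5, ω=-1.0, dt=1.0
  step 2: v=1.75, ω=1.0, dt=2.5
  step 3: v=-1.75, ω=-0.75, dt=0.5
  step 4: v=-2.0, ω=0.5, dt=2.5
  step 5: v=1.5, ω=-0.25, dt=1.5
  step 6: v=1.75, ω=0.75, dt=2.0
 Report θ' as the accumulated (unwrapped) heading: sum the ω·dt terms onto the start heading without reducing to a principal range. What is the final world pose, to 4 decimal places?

(6.9205, -1.2596, 4.8090)

step 1: θ'=0.3090 (R=-1.5000) → pose (5.4927, -0.4593, 0.3090)
step 2: θ'=2.8090 (R=1.7500) → pose (5.5319, 2.8619, 2.8090)
step 3: θ'=2.4340 (R=2.3333) → pose (6.2868, 2.4296, 2.4340)
step 4: θ'=3.6840 (R=-4.0000) → pose (10.9516, 2.0435, 3.6840)
step 5: θ'=3.3090 (R=-6.0000) → pose (8.8542, 1.2662, 3.3090)
step 6: θ'=4.8090 (R=2.3333) → pose (6.9205, -1.2596, 4.8090)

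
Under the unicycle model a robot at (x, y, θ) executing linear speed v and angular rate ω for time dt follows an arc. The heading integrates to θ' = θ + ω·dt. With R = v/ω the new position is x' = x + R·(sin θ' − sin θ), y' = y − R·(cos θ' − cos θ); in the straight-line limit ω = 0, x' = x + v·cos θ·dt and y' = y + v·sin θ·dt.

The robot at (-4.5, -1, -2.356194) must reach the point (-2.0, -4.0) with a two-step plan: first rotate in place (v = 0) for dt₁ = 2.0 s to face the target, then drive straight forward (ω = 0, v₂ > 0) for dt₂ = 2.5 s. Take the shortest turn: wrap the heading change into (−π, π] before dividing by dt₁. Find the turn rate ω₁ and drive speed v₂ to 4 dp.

ω₁ = 0.7401, v₂ = 1.5620

heading to target = atan2(-4−-1, -2−-4.5) = -0.8761
Δθ = wrap(-0.8761 − -2.3562) = 1.4801; ω₁ = Δθ/dt₁ = 0.7401
distance = √((-2−-4.5)² + (-4−-1)²) = 3.9051; v₂ = distance/dt₂ = 1.5620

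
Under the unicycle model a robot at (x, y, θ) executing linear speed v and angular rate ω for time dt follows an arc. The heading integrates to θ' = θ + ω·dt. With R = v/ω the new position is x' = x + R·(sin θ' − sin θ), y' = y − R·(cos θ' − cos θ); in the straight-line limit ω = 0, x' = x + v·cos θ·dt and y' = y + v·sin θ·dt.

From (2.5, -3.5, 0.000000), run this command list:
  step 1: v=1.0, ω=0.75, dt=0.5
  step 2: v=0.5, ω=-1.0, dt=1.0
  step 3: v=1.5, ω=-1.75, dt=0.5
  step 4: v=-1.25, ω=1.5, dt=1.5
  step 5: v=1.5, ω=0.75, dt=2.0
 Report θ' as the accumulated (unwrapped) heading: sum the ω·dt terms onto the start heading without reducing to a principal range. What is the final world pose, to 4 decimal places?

(2.6111, -0.8311, 2.2500)

step 1: θ'=0.3750 (R=1.3333) → pose (2.9884, -3.4073, 0.3750)
step 2: θ'=-0.6250 (R=-0.5000) → pose (3.4640, -3.4671, -0.6250)
step 3: θ'=-1.5000 (R=-0.8571) → pose (3.8175, -4.1016, -1.5000)
step 4: θ'=0.7500 (R=-0.8333) → pose (2.4183, -3.5508, 0.7500)
step 5: θ'=2.2500 (R=2.0000) → pose (2.6111, -0.8311, 2.2500)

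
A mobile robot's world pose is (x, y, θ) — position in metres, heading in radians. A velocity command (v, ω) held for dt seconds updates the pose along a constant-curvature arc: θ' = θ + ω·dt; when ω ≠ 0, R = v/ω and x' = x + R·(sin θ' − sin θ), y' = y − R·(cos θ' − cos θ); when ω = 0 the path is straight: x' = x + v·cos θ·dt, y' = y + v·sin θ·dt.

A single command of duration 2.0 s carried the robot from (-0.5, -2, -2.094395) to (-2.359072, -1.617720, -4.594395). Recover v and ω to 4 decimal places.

Δθ = -4.594395 − -2.094395 = -2.500000
ω = Δθ/dt = -2.500000/2.0 = -1.2500
R = Δx/(sin θ' − sin θ) = -1.0000
v = R·ω = -1.0000·-1.2500 = 1.2500

v = 1.2500, ω = -1.2500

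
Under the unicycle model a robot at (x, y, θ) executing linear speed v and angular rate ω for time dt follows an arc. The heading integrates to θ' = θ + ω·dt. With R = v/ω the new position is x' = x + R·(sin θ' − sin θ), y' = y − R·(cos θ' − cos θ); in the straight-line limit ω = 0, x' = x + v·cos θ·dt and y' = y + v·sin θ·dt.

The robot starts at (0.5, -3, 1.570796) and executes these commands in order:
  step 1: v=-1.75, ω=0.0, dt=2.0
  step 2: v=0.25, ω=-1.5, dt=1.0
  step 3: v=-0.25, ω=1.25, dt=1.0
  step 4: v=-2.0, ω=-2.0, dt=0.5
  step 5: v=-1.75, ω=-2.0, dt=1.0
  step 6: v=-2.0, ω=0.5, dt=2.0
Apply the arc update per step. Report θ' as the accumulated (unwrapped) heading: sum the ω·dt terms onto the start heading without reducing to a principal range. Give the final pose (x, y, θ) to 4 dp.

(-2.7879, -2.7152, -0.6792)

step 1: θ'=1.5708 (straight) → pose (0.5000, -6.5000, 1.5708)
step 2: θ'=0.0708 (R=-0.1667) → pose (0.6549, -6.3338, 0.0708)
step 3: θ'=1.3208 (R=-0.2000) → pose (0.4752, -6.4838, 1.3208)
step 4: θ'=0.3208 (R=1.0000) → pose (-0.1783, -7.1853, 0.3208)
step 5: θ'=-1.6792 (R=0.8750) → pose (-1.3241, -6.2603, -1.6792)
step 6: θ'=-0.6792 (R=-4.0000) → pose (-2.7879, -2.7152, -0.6792)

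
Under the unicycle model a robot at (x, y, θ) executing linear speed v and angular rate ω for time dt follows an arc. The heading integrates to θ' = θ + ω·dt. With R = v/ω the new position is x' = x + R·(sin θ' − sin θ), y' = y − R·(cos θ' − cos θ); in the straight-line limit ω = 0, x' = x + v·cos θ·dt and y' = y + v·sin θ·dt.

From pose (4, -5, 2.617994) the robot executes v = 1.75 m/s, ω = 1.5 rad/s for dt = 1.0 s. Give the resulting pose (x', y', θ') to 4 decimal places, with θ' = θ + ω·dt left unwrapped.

θ' = 2.6180 + 1.5·1.0 = 4.1180
R = v/ω = 1.75/1.5 = 1.1667
x' = 4 + 1.1667·(sin 4.1180 − sin 2.6180) = 2.4501
y' = -5 − 1.1667·(cos 4.1180 − cos 2.6180) = -5.3570

(2.4501, -5.3570, 4.1180)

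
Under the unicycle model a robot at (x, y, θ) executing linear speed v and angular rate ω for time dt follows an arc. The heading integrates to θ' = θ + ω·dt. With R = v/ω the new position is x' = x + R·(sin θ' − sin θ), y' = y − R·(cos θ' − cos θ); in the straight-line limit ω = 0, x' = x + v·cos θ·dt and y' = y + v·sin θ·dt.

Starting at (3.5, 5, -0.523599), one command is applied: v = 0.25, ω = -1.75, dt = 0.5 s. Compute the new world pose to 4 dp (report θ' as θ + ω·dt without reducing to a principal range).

(3.5693, 4.9008, -1.3986)

θ' = -0.5236 + -1.75·0.5 = -1.3986
R = v/ω = 0.25/-1.75 = -0.1429
x' = 3.5 + -0.1429·(sin -1.3986 − sin -0.5236) = 3.5693
y' = 5 − -0.1429·(cos -1.3986 − cos -0.5236) = 4.9008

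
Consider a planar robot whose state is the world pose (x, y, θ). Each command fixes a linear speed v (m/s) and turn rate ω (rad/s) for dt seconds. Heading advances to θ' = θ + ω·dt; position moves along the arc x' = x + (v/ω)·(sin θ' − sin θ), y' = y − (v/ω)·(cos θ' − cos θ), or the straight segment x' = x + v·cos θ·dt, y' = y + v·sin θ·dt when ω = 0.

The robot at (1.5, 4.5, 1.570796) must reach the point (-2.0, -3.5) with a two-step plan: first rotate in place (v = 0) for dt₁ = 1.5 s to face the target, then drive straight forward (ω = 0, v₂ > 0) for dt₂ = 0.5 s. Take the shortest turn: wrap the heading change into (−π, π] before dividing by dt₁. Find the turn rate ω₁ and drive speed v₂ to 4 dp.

ω₁ = 1.8195, v₂ = 17.4642

heading to target = atan2(-3.5−4.5, -2−1.5) = -1.9832
Δθ = wrap(-1.9832 − 1.5708) = 2.7292; ω₁ = Δθ/dt₁ = 1.8195
distance = √((-2−1.5)² + (-3.5−4.5)²) = 8.7321; v₂ = distance/dt₂ = 17.4642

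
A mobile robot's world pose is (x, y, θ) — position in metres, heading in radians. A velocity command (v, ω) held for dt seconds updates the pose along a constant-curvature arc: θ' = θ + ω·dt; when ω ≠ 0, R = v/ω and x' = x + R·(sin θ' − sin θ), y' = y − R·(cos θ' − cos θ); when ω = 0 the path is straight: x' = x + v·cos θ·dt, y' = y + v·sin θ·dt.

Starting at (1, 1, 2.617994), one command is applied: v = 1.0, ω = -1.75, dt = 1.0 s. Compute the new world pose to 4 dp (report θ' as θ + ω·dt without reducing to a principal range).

(0.8497, 1.8642, 0.8680)

θ' = 2.6180 + -1.75·1.0 = 0.8680
R = v/ω = 1.0/-1.75 = -0.5714
x' = 1 + -0.5714·(sin 0.8680 − sin 2.6180) = 0.8497
y' = 1 − -0.5714·(cos 0.8680 − cos 2.6180) = 1.8642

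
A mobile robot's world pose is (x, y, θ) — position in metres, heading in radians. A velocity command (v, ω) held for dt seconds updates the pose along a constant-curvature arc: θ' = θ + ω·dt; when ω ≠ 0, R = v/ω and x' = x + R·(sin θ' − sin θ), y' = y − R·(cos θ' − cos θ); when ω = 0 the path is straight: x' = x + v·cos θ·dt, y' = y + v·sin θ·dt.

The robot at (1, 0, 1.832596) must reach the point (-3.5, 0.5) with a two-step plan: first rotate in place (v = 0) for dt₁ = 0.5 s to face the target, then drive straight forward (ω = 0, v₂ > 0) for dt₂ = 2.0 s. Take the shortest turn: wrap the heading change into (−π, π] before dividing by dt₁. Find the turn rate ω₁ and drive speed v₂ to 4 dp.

heading to target = atan2(0.5−0, -3.5−1) = 3.0309
Δθ = wrap(3.0309 − 1.8326) = 1.1983; ω₁ = Δθ/dt₁ = 2.3967
distance = √((-3.5−1)² + (0.5−0)²) = 4.5277; v₂ = distance/dt₂ = 2.2638

ω₁ = 2.3967, v₂ = 2.2638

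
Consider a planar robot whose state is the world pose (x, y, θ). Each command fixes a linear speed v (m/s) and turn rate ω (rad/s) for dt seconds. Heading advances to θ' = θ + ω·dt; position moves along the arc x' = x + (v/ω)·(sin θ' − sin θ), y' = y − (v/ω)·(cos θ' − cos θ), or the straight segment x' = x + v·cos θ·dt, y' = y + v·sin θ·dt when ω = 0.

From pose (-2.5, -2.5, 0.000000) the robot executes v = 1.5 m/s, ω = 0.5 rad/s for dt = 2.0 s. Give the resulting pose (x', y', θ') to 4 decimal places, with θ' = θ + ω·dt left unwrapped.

(0.0244, -1.1209, 1.0000)

θ' = 0.0000 + 0.5·2.0 = 1.0000
R = v/ω = 1.5/0.5 = 3.0000
x' = -2.5 + 3.0000·(sin 1.0000 − sin 0.0000) = 0.0244
y' = -2.5 − 3.0000·(cos 1.0000 − cos 0.0000) = -1.1209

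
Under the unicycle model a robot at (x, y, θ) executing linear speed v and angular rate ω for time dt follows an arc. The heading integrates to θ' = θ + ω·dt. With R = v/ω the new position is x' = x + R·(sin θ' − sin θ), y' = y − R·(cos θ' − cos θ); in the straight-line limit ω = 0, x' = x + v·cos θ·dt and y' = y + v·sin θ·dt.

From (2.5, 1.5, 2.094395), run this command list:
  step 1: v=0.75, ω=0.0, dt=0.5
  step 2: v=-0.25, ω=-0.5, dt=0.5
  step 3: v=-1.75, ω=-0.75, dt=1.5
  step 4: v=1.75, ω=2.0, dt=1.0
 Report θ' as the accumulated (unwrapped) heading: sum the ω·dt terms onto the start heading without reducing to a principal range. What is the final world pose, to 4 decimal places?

(1.4338, 0.7806, 2.7194)

step 1: θ'=2.0944 (straight) → pose (2.3125, 1.8248, 2.0944)
step 2: θ'=1.8444 (R=0.5000) → pose (2.3609, 1.7099, 1.8444)
step 3: θ'=0.7194 (R=2.3333) → pose (1.6518, -0.6757, 0.7194)
step 4: θ'=2.7194 (R=0.8750) → pose (1.4338, 0.7806, 2.7194)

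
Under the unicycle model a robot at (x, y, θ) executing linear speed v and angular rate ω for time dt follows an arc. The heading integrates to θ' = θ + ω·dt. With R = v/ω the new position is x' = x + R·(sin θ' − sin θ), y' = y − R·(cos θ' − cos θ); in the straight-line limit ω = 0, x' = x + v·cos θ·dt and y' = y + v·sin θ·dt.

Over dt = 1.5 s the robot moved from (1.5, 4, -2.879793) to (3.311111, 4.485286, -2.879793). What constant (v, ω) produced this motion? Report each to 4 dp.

Δθ = -2.879793 − -2.879793 = 0.000000
ω = Δθ/dt = 0.000000/1.5 = 0.0000
ω = 0 → v = (Δx·cos θ + Δy·sin θ)/dt = -1.2500

v = -1.2500, ω = 0.0000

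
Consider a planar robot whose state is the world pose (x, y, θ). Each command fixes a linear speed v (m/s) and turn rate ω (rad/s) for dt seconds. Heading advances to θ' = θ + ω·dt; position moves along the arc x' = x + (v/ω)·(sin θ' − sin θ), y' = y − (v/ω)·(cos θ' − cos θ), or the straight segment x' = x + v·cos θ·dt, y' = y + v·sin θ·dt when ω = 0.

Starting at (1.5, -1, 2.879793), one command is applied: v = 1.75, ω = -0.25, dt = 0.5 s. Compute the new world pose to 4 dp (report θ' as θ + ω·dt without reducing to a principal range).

θ' = 2.8798 + -0.25·0.5 = 2.7548
R = v/ω = 1.75/-0.25 = -7.0000
x' = 1.5 + -7.0000·(sin 2.7548 − sin 2.8798) = 0.6712
y' = -1 − -7.0000·(cos 2.7548 − cos 2.8798) = -0.7214

(0.6712, -0.7214, 2.7548)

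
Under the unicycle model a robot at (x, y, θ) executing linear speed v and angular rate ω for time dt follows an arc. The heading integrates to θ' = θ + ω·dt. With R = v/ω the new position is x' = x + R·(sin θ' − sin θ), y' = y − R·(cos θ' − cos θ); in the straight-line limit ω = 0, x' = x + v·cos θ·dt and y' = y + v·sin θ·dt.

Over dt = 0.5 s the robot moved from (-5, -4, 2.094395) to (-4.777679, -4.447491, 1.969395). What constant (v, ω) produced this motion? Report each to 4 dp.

v = -1.0000, ω = -0.2500

Δθ = 1.969395 − 2.094395 = -0.125000
ω = Δθ/dt = -0.125000/0.5 = -0.2500
R = −Δy/(cos θ' − cos θ) = 4.0000
v = R·ω = 4.0000·-0.2500 = -1.0000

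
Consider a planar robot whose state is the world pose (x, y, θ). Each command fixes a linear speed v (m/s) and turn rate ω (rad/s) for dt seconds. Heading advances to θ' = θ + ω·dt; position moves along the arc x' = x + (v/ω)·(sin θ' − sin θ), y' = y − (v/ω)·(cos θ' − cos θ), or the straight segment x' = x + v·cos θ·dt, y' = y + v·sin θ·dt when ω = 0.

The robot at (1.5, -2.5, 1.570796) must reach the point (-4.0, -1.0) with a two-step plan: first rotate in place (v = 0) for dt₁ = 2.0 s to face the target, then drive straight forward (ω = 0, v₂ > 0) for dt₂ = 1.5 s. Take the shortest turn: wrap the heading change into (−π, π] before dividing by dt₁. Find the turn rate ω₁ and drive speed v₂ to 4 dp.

heading to target = atan2(-1−-2.5, -4−1.5) = 2.8753
Δθ = wrap(2.8753 − 1.5708) = 1.3045; ω₁ = Δθ/dt₁ = 0.6523
distance = √((-4−1.5)² + (-1−-2.5)²) = 5.7009; v₂ = distance/dt₂ = 3.8006

ω₁ = 0.6523, v₂ = 3.8006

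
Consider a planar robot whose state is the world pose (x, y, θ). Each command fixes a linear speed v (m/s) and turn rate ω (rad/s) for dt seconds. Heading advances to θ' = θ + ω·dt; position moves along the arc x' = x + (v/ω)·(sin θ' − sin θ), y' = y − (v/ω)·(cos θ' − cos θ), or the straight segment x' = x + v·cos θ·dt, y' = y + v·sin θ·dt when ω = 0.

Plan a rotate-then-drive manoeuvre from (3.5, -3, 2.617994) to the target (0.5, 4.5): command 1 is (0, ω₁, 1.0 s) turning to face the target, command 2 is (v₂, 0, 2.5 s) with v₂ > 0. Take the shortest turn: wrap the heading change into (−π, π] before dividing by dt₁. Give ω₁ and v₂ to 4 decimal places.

heading to target = atan2(4.5−-3, 0.5−3.5) = 1.9513
Δθ = wrap(1.9513 − 2.6180) = -0.6667; ω₁ = Δθ/dt₁ = -0.6667
distance = √((0.5−3.5)² + (4.5−-3)²) = 8.0777; v₂ = distance/dt₂ = 3.2311

ω₁ = -0.6667, v₂ = 3.2311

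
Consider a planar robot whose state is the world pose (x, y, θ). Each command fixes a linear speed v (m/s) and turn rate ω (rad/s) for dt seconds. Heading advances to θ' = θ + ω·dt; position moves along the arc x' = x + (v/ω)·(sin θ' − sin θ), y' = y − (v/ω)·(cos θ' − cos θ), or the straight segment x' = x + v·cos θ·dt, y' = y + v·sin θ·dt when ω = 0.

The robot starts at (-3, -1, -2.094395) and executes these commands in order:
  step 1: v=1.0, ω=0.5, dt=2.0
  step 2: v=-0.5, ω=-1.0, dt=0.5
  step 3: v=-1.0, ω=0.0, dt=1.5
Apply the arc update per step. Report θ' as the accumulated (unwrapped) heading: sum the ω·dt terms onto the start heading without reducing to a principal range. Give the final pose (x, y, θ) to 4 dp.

(-3.0654, -1.1765, -1.5944)

step 1: θ'=-1.0944 (R=2.0000) → pose (-3.0453, -2.9172, -1.0944)
step 2: θ'=-1.5944 (R=0.5000) → pose (-3.1008, -2.6761, -1.5944)
step 3: θ'=-1.5944 (straight) → pose (-3.0654, -1.1765, -1.5944)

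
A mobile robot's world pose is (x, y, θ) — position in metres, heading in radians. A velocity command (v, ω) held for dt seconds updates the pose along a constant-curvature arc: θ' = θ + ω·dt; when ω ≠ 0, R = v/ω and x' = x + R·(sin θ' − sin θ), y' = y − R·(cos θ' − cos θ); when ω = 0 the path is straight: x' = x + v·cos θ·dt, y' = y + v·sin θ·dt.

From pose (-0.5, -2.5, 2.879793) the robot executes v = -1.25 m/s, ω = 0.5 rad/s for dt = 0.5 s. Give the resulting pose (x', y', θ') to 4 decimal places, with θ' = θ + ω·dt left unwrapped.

θ' = 2.8798 + 0.5·0.5 = 3.1298
R = v/ω = -1.25/0.5 = -2.5000
x' = -0.5 + -2.5000·(sin 3.1298 − sin 2.8798) = 0.1175
y' = -2.5 − -2.5000·(cos 3.1298 − cos 2.8798) = -2.5850

(0.1175, -2.5850, 3.1298)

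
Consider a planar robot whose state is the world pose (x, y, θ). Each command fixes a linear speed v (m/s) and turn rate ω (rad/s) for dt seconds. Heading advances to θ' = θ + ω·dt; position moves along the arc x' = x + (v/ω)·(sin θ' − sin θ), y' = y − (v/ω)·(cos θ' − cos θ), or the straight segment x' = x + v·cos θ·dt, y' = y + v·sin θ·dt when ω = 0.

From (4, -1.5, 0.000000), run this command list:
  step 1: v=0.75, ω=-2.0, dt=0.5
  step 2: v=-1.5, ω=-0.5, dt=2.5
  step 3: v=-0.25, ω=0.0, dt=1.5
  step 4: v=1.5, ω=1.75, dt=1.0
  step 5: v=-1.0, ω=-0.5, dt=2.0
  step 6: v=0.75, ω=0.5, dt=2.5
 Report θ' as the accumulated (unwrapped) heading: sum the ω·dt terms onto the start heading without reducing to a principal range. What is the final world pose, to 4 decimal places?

(5.0863, 1.1006, -0.2500)

step 1: θ'=-1.0000 (R=-0.3750) → pose (4.3156, -1.6724, -1.0000)
step 2: θ'=-2.2500 (R=3.0000) → pose (4.5057, 1.8330, -2.2500)
step 3: θ'=-2.2500 (straight) → pose (4.7413, 2.1248, -2.2500)
step 4: θ'=-0.5000 (R=0.8571) → pose (4.9973, 0.8342, -0.5000)
step 5: θ'=-1.5000 (R=2.0000) → pose (3.9612, 2.4479, -1.5000)
step 6: θ'=-0.2500 (R=1.5000) → pose (5.0863, 1.1006, -0.2500)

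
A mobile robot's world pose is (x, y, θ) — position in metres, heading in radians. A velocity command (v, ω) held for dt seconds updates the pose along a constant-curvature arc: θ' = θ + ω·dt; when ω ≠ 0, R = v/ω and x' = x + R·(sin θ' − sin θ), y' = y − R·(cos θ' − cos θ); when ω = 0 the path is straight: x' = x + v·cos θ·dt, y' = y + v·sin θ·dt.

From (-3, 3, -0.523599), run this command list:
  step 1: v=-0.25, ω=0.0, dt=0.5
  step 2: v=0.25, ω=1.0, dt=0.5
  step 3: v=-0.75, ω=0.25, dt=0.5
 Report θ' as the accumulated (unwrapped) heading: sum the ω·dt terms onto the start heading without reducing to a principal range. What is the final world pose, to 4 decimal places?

step 1: θ'=-0.5236 (straight) → pose (-3.1083, 3.0625, -0.5236)
step 2: θ'=-0.0236 (R=0.2500) → pose (-2.9892, 3.0291, -0.0236)
step 3: θ'=0.1014 (R=-3.0000) → pose (-3.3636, 3.0145, 0.1014)

(-3.3636, 3.0145, 0.1014)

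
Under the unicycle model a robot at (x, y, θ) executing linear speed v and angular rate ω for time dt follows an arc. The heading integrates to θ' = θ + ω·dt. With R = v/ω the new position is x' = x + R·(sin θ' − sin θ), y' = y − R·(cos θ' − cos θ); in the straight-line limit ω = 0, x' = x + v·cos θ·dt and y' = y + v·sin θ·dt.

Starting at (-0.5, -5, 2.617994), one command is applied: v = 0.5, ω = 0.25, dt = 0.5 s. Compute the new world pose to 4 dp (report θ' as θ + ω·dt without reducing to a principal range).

θ' = 2.6180 + 0.25·0.5 = 2.7430
R = v/ω = 0.5/0.25 = 2.0000
x' = -0.5 + 2.0000·(sin 2.7430 − sin 2.6180) = -0.7237
y' = -5 − 2.0000·(cos 2.7430 − cos 2.6180) = -4.8888

(-0.7237, -4.8888, 2.7430)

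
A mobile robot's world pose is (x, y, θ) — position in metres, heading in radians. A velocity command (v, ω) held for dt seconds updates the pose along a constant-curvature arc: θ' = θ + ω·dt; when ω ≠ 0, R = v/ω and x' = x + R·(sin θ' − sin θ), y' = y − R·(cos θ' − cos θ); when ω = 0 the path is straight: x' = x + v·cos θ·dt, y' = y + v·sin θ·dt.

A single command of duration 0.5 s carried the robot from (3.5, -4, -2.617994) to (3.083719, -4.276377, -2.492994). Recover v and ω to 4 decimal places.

v = 1.0000, ω = 0.2500

Δθ = -2.492994 − -2.617994 = 0.125000
ω = Δθ/dt = 0.125000/0.5 = 0.2500
R = Δx/(sin θ' − sin θ) = 4.0000
v = R·ω = 4.0000·0.2500 = 1.0000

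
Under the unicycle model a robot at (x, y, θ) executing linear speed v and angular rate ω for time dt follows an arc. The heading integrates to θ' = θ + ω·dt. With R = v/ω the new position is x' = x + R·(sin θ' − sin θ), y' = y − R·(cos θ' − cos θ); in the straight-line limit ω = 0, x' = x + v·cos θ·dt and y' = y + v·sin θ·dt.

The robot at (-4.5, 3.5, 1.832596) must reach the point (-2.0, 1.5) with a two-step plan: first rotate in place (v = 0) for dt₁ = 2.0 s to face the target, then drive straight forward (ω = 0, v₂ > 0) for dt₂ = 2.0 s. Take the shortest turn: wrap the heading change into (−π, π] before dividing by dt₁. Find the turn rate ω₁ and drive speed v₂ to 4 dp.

heading to target = atan2(1.5−3.5, -2−-4.5) = -0.6747
Δθ = wrap(-0.6747 − 1.8326) = -2.5073; ω₁ = Δθ/dt₁ = -1.2537
distance = √((-2−-4.5)² + (1.5−3.5)²) = 3.2016; v₂ = distance/dt₂ = 1.6008

ω₁ = -1.2537, v₂ = 1.6008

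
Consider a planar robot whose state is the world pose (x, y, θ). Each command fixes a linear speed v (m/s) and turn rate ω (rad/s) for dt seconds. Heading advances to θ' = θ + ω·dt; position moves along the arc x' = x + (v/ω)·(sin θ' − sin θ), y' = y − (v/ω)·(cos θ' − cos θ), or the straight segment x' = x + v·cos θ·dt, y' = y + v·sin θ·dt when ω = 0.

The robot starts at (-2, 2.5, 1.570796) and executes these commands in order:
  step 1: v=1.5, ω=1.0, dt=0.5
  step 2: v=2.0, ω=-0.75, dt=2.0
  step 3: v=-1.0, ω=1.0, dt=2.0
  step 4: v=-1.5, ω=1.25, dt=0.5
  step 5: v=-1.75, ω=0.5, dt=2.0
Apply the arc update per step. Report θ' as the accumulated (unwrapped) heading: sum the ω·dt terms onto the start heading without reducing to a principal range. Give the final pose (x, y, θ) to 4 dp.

(2.2828, 6.6363, 4.1958)

step 1: θ'=2.0708 (R=1.5000) → pose (-2.1836, 3.2191, 2.0708)
step 2: θ'=0.5708 (R=-2.6667) → pose (-1.2842, 6.7415, 0.5708)
step 3: θ'=2.5708 (R=-1.0000) → pose (-1.2842, 5.0586, 2.5708)
step 4: θ'=3.1958 (R=-1.2000) → pose (-0.5708, 4.8701, 3.1958)
step 5: θ'=4.1958 (R=-3.5000) → pose (2.2828, 6.6363, 4.1958)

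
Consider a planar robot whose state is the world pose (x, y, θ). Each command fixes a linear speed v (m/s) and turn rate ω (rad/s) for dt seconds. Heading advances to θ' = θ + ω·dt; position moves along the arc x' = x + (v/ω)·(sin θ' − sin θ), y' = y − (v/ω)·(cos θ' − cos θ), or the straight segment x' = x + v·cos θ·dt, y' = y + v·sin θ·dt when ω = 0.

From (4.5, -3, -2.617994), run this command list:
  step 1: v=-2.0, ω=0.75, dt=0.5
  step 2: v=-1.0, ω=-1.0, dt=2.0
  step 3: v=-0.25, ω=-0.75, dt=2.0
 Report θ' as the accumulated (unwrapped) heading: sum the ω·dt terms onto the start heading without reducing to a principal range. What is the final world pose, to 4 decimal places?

step 1: θ'=-2.2430 (R=-2.6667) → pose (5.2532, -2.3512, -2.2430)
step 2: θ'=-4.2430 (R=1.0000) → pose (6.9275, -2.5215, -4.2430)
step 3: θ'=-5.7430 (R=0.3333) → pose (6.8017, -2.9582, -5.7430)

(6.8017, -2.9582, -5.7430)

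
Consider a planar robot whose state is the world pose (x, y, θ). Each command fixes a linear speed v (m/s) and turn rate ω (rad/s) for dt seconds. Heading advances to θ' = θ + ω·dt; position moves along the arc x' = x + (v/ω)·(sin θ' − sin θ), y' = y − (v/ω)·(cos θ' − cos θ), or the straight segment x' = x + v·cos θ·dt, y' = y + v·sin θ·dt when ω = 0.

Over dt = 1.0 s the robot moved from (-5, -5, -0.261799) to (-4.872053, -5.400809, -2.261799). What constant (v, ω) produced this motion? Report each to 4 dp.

Δθ = -2.261799 − -0.261799 = -2.000000
ω = Δθ/dt = -2.000000/1.0 = -2.0000
R = −Δy/(cos θ' − cos θ) = -0.2500
v = R·ω = -0.2500·-2.0000 = 0.5000

v = 0.5000, ω = -2.0000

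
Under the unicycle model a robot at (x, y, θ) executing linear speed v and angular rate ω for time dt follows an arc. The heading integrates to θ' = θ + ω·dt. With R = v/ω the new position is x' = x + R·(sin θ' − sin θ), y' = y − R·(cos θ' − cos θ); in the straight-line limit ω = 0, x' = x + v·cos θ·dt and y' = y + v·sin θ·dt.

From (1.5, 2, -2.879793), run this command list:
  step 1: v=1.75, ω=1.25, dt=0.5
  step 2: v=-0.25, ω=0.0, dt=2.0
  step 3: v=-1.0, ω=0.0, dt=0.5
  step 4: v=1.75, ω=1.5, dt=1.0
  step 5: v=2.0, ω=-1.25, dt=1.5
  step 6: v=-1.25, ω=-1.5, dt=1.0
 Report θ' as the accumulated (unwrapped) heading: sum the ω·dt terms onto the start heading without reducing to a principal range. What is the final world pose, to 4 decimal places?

step 1: θ'=-2.2548 (R=1.4000) → pose (0.7773, 1.5324, -2.2548)
step 2: θ'=-2.2548 (straight) → pose (1.0932, 1.9199, -2.2548)
step 3: θ'=-2.2548 (straight) → pose (1.4092, 2.3074, -2.2548)
step 4: θ'=-0.7548 (R=1.1667) → pose (1.5141, 0.7204, -0.7548)
step 5: θ'=-2.6298 (R=-1.6000) → pose (1.2014, -1.8401, -2.6298)
step 6: θ'=-4.1298 (R=0.8333) → pose (2.3054, -2.1081, -4.1298)

(2.3054, -2.1081, -4.1298)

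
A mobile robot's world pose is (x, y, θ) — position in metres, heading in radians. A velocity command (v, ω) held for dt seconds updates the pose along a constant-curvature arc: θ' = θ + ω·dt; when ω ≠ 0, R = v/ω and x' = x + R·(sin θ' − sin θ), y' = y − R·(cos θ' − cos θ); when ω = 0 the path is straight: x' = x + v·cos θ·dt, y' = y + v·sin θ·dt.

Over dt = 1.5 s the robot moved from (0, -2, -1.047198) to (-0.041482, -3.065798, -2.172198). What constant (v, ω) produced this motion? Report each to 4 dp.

v = 0.7500, ω = -0.7500

Δθ = -2.172198 − -1.047198 = -1.125000
ω = Δθ/dt = -1.125000/1.5 = -0.7500
R = −Δy/(cos θ' − cos θ) = -1.0000
v = R·ω = -1.0000·-0.7500 = 0.7500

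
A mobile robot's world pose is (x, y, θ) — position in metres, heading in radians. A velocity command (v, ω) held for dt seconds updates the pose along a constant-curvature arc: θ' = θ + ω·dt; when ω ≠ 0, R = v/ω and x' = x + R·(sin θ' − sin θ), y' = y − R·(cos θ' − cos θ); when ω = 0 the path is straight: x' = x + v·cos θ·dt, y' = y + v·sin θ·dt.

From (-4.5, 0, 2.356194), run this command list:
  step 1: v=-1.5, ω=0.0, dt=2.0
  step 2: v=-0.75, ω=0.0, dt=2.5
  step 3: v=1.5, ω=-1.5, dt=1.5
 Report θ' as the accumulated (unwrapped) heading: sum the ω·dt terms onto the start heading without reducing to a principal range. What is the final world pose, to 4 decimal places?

step 1: θ'=2.3562 (straight) → pose (-2.3787, -2.1213, 2.3562)
step 2: θ'=2.3562 (straight) → pose (-1.0529, -3.4471, 2.3562)
step 3: θ'=0.1062 (R=-1.0000) → pose (-0.4517, -1.7457, 0.1062)

(-0.4517, -1.7457, 0.1062)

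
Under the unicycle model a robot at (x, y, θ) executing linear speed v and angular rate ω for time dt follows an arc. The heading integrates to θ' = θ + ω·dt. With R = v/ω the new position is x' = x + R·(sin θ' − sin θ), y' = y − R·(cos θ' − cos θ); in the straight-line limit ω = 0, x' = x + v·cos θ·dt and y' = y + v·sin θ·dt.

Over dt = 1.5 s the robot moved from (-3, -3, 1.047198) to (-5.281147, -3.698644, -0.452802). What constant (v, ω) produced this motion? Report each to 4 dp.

Δθ = -0.452802 − 1.047198 = -1.500000
ω = Δθ/dt = -1.500000/1.5 = -1.0000
R = Δx/(sin θ' − sin θ) = 1.7500
v = R·ω = 1.7500·-1.0000 = -1.7500

v = -1.7500, ω = -1.0000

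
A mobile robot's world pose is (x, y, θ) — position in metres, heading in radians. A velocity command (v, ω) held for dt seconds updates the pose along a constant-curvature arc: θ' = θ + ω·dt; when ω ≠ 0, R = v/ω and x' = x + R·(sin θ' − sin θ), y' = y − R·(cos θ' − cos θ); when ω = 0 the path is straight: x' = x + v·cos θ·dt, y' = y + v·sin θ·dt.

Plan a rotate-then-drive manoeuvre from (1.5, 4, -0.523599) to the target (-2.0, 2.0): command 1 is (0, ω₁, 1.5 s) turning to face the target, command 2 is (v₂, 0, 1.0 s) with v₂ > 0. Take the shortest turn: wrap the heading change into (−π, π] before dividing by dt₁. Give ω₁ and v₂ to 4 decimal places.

ω₁ = -1.3992, v₂ = 4.0311

heading to target = atan2(2−4, -2−1.5) = -2.6224
Δθ = wrap(-2.6224 − -0.5236) = -2.0988; ω₁ = Δθ/dt₁ = -1.3992
distance = √((-2−1.5)² + (2−4)²) = 4.0311; v₂ = distance/dt₂ = 4.0311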